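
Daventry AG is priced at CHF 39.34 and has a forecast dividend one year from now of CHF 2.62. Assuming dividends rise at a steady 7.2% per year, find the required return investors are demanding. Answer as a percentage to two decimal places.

Rearranging the constant-growth DDM: r = D₁/P₀ + g.
r = 2.6200 / 39.34 + 0.072 = 0.06660 + 0.072 = 0.13860

13.86%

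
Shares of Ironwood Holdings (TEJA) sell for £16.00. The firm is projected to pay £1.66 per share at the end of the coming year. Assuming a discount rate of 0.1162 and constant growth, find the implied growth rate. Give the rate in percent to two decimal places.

From P₀ = D₁/(r − g), the implied growth is g = r − D₁/P₀.
g = 0.1162 − 1.66/16.00 = 0.1162 − 0.10375 = 0.01245

1.25%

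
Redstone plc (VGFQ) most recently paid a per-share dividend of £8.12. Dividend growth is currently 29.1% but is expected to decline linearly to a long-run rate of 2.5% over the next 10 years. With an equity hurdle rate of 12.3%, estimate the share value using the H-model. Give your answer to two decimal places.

H-model: P₀ = D₀[(1+g_L) + H(g_S−g_L)]/(r−g_L), with H = 10/2 = 5.
P₀ = 8.12 × [(1+0.025) + 5×(0.291−0.025)] / (0.123−0.025)
   = 8.12 × 2.3550 / 0.098 = 195.1286

£195.13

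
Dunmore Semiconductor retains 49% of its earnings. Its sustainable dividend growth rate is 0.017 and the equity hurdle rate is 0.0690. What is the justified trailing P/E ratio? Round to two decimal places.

Payout ratio b = 1 − 0.49 = 0.51.
Justified trailing P/E = b(1+g)/(r−g) = 0.51×(1+0.017)/(0.069−0.017) = 9.9744

9.97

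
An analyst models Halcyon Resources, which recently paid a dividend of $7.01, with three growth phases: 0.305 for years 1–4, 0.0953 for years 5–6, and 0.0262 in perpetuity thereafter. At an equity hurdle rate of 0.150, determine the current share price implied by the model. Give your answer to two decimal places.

$147.87

Three-stage DDM. Project D₁…D_6; terminal Gordon value at t=6 with g = 0.0262; discount at r = 0.15.
D_1 = 9.1480
D_2 = 11.9382
D_3 = 15.5794
D_4 = 20.3311
D_5 = 22.2686
D_6 = 24.3908
TV_6 = 25.0299/(0.15−0.0262) = 202.1797
P₀ = Σ Dₜ/(1+r)ᵗ + TV_6/(1+r)^6 = 147.8740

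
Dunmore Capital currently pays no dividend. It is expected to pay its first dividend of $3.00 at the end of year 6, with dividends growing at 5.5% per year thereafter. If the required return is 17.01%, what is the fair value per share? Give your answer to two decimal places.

Deferred-dividend DDM. At t=5 the remaining stream is a growing perpetuity with first payment D_6 = 3.00.
V_5 = D_6/(r−g) = 3.00/(0.1701−0.055) = 26.0643
P₀ = V_5/(1+r)^5 = 26.0643/(1+0.1701)^5 = 11.8831

$11.88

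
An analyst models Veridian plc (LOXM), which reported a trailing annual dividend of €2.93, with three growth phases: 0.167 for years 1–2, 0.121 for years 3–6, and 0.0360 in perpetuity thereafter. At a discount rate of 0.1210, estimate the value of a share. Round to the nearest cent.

€57.63

Three-stage DDM. Project D₁…D_6; terminal Gordon value at t=6 with g = 0.036; discount at r = 0.121.
D_1 = 3.4193
D_2 = 3.9903
D_3 = 4.4732
D_4 = 5.0144
D_5 = 5.6212
D_6 = 6.3013
TV_6 = 6.5282/(0.121−0.036) = 76.8020
P₀ = Σ Dₜ/(1+r)ᵗ + TV_6/(1+r)^6 = 57.6297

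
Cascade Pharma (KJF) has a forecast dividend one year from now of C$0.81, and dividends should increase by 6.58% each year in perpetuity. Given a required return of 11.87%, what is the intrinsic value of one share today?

Gordon growth model: P₀ = D₁/(r − g), with D₁ = 0.81 given directly.
P₀ = 0.8100 / (0.1187 − 0.0658) = 0.8100 / 0.0529 = 15.3119

C$15.31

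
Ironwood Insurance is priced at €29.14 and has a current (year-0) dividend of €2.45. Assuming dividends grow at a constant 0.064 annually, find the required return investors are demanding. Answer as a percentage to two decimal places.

Rearranging the constant-growth DDM: r = D₁/P₀ + g.
D₁ = 2.45 × (1 + 0.064) = 2.6068.
r = 2.6068 / 29.14 + 0.064 = 0.08946 + 0.064 = 0.15346

15.35%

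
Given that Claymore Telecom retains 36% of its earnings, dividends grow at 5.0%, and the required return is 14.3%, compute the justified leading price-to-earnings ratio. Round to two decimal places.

Payout ratio b = 1 − 0.36 = 0.64.
Justified leading P/E = b/(r−g) = 0.64/(0.143−0.05) = 6.8817

6.88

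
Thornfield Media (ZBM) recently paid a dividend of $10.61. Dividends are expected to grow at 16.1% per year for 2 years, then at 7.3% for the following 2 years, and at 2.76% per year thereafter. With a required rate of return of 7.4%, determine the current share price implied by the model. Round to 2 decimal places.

$322.70

Three-stage DDM. Project D₁…D_4; terminal Gordon value at t=4 with g = 0.0276; discount at r = 0.074.
D_1 = 12.3182
D_2 = 14.3014
D_3 = 15.3454
D_4 = 16.4657
TV_4 = 16.9201/(0.074−0.0276) = 364.6577
P₀ = Σ Dₜ/(1+r)ᵗ + TV_4/(1+r)^4 = 322.7048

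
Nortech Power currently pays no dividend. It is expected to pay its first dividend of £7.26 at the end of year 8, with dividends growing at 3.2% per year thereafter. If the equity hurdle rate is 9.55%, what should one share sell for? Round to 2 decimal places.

Deferred-dividend DDM. At t=7 the remaining stream is a growing perpetuity with first payment D_8 = 7.26.
V_7 = D_8/(r−g) = 7.26/(0.0955−0.032) = 114.3307
P₀ = V_7/(1+r)^7 = 114.3307/(1+0.0955)^7 = 60.3777

£60.38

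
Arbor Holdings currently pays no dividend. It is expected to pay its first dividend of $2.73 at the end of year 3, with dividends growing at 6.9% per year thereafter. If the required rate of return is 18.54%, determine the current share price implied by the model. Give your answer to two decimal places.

$16.69

Deferred-dividend DDM. At t=2 the remaining stream is a growing perpetuity with first payment D_3 = 2.73.
V_2 = D_3/(r−g) = 2.73/(0.1854−0.069) = 23.4536
P₀ = V_2/(1+r)^2 = 23.4536/(1+0.1854)^2 = 16.6909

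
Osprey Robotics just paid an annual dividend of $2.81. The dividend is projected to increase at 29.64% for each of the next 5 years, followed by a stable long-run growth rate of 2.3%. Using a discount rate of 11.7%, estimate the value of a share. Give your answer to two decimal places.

Two-stage DDM. Project D₁…D_5 at 0.2964, terminal growth 0.023, discount at r = 0.117.
D_1 = 3.6429
D_2 = 4.7226
D_3 = 6.1224
D_4 = 7.9371
D_5 = 10.2897
Terminal value at t=5: TV = D_6/(r−g) = 10.5263/(0.117−0.023) = 111.9823
P₀ = 3.6429/(1+0.117)^1 + 4.7226/(1+0.117)^2 + 6.1224/(1+0.117)^3 + 7.9371/(1+0.117)^4 + 10.2897/(1+0.117)^5 + 111.9823/(1+0.117)^5 = 86.8551

$86.86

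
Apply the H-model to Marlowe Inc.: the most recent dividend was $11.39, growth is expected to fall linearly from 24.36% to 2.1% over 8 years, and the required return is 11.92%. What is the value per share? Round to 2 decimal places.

H-model: P₀ = D₀[(1+g_L) + H(g_S−g_L)]/(r−g_L), with H = 8/2 = 4.
P₀ = 11.39 × [(1+0.021) + 4×(0.2436−0.021)] / (0.1192−0.021)
   = 11.39 × 1.9114 / 0.0982 = 221.6990

$221.70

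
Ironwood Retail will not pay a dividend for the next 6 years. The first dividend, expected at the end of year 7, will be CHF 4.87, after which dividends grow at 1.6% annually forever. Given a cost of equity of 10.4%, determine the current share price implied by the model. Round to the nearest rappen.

CHF 30.57

Deferred-dividend DDM. At t=6 the remaining stream is a growing perpetuity with first payment D_7 = 4.87.
V_6 = D_7/(r−g) = 4.87/(0.104−0.016) = 55.3409
P₀ = V_6/(1+r)^6 = 55.3409/(1+0.104)^6 = 30.5655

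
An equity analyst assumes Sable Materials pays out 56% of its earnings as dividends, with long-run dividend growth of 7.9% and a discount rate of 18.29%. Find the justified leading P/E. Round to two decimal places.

Justified leading P/E = b/(r−g) = 0.56/(0.1829−0.079) = 5.3898

5.39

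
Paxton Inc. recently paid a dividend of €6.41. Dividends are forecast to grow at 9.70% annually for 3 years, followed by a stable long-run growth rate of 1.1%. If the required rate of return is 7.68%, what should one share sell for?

Two-stage DDM. Project D₁…D_3 at 0.097, terminal growth 0.011, discount at r = 0.0768.
D_1 = 7.0318
D_2 = 7.7139
D_3 = 8.4621
Terminal value at t=3: TV = D_4/(r−g) = 8.5552/(0.0768−0.011) = 130.0179
P₀ = 7.0318/(1+0.0768)^1 + 7.7139/(1+0.0768)^2 + 8.4621/(1+0.0768)^3 + 130.0179/(1+0.0768)^3 = 124.0959

€124.10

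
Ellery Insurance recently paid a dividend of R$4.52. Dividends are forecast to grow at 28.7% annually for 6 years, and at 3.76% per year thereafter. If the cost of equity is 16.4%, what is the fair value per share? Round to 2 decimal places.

R$106.91

Two-stage DDM. Project D₁…D_6 at 0.287, terminal growth 0.0376, discount at r = 0.164.
D_1 = 5.8172
D_2 = 7.4868
D_3 = 9.6355
D_4 = 12.4009
D_5 = 15.9599
D_6 = 20.5404
Terminal value at t=6: TV = D_7/(r−g) = 21.3128/(0.164−0.0376) = 168.6136
P₀ = 5.8172/(1+0.164)^1 + 7.4868/(1+0.164)^2 + 9.6355/(1+0.164)^3 + 12.4009/(1+0.164)^4 + 15.9599/(1+0.164)^5 + 20.5404/(1+0.164)^6 + 168.6136/(1+0.164)^6 = 106.9070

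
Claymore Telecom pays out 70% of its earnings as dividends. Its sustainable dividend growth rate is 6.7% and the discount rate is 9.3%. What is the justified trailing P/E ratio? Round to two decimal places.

Justified trailing P/E = b(1+g)/(r−g) = 0.70×(1+0.067)/(0.093−0.067) = 28.7269

28.73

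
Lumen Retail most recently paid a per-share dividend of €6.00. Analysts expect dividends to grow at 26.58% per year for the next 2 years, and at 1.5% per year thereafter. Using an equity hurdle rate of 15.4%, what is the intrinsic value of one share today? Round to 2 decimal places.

€66.51

Two-stage DDM. Project D₁…D_2 at 0.2658, terminal growth 0.015, discount at r = 0.154.
D_1 = 7.5948
D_2 = 9.6135
Terminal value at t=2: TV = D_3/(r−g) = 9.7577/(0.154−0.015) = 70.1993
P₀ = 7.5948/(1+0.154)^1 + 9.6135/(1+0.154)^2 + 70.1993/(1+0.154)^2 = 66.5136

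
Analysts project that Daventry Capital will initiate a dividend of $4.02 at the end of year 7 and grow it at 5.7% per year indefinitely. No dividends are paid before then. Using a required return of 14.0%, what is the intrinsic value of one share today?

$22.07

Deferred-dividend DDM. At t=6 the remaining stream is a growing perpetuity with first payment D_7 = 4.02.
V_6 = D_7/(r−g) = 4.02/(0.14−0.057) = 48.4337
P₀ = V_6/(1+r)^6 = 48.4337/(1+0.14)^6 = 22.0658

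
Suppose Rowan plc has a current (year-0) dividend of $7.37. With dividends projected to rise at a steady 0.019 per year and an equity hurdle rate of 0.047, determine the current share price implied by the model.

$268.22

Gordon growth model: P₀ = D₁/(r − g). D₁ = 7.37 × (1 + 0.019) = 7.5100.
P₀ = 7.5100 / (0.047 − 0.019) = 7.5100 / 0.028 = 268.2154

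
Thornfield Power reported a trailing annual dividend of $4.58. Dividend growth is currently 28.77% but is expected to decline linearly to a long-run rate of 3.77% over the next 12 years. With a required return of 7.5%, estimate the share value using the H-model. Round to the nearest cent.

H-model: P₀ = D₀[(1+g_L) + H(g_S−g_L)]/(r−g_L), with H = 12/2 = 6.
P₀ = 4.58 × [(1+0.0377) + 6×(0.2877−0.0377)] / (0.075−0.0377)
   = 4.58 × 2.5377 / 0.0373 = 311.5996

$311.60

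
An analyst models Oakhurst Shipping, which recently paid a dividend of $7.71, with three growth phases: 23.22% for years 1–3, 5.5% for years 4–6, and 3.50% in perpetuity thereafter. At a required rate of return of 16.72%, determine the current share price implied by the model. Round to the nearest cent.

$100.56

Three-stage DDM. Project D₁…D_6; terminal Gordon value at t=6 with g = 0.035; discount at r = 0.1672.
D_1 = 9.5003
D_2 = 11.7062
D_3 = 14.4244
D_4 = 15.2178
D_5 = 16.0547
D_6 = 16.9377
TV_6 = 17.5306/(0.1672−0.035) = 132.6063
P₀ = Σ Dₜ/(1+r)ᵗ + TV_6/(1+r)^6 = 100.5555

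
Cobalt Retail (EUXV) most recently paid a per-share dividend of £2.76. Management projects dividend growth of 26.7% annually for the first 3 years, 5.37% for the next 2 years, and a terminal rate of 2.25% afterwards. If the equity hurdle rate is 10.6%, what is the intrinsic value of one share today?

£64.77

Three-stage DDM. Project D₁…D_5; terminal Gordon value at t=5 with g = 0.0225; discount at r = 0.106.
D_1 = 3.4969
D_2 = 4.4306
D_3 = 5.6136
D_4 = 5.9150
D_5 = 6.2327
TV_5 = 6.3729/(0.106−0.0225) = 76.3220
P₀ = Σ Dₜ/(1+r)ᵗ + TV_5/(1+r)^5 = 64.7707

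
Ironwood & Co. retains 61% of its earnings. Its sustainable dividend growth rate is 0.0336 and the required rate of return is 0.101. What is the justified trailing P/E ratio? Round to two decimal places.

5.98

Payout ratio b = 1 − 0.61 = 0.39.
Justified trailing P/E = b(1+g)/(r−g) = 0.39×(1+0.0336)/(0.101−0.0336) = 5.9808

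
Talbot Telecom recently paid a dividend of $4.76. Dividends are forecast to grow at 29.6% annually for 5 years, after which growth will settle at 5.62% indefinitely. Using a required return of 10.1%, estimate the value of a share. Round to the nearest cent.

$293.47

Two-stage DDM. Project D₁…D_5 at 0.296, terminal growth 0.0562, discount at r = 0.101.
D_1 = 6.1690
D_2 = 7.9950
D_3 = 10.3615
D_4 = 13.4285
D_5 = 17.4033
Terminal value at t=5: TV = D_6/(r−g) = 18.3814/(0.101−0.0562) = 410.2987
P₀ = 6.1690/(1+0.101)^1 + 7.9950/(1+0.101)^2 + 10.3615/(1+0.101)^3 + 13.4285/(1+0.101)^4 + 17.4033/(1+0.101)^5 + 410.2987/(1+0.101)^5 = 293.4660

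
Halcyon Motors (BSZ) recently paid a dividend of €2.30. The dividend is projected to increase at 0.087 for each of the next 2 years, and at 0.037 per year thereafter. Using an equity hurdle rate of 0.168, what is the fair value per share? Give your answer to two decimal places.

€19.90

Two-stage DDM. Project D₁…D_2 at 0.087, terminal growth 0.037, discount at r = 0.168.
D_1 = 2.5001
D_2 = 2.7176
Terminal value at t=2: TV = D_3/(r−g) = 2.8182/(0.168−0.037) = 21.5127
P₀ = 2.5001/(1+0.168)^1 + 2.7176/(1+0.168)^2 + 21.5127/(1+0.168)^2 = 19.9017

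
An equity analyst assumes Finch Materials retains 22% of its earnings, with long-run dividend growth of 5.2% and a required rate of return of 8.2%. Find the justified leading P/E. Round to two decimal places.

26.00

Payout ratio b = 1 − 0.22 = 0.78.
Justified leading P/E = b/(r−g) = 0.78/(0.082−0.052) = 26.0000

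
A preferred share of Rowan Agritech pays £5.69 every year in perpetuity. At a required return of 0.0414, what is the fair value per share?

£137.44

Zero-growth DDM (perpetuity): P₀ = D/r = 5.69 / 0.0414 = 137.4396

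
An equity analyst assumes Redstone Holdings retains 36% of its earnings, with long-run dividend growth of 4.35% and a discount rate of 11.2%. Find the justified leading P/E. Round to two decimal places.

Payout ratio b = 1 − 0.36 = 0.64.
Justified leading P/E = b/(r−g) = 0.64/(0.112−0.0435) = 9.3431

9.34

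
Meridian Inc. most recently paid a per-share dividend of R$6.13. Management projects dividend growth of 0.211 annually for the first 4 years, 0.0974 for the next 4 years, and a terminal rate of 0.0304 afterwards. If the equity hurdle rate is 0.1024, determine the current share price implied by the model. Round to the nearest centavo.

R$191.93

Three-stage DDM. Project D₁…D_8; terminal Gordon value at t=8 with g = 0.0304; discount at r = 0.1024.
D_1 = 7.4234
D_2 = 8.9898
D_3 = 10.8866
D_4 = 13.1837
D_5 = 14.4678
D_6 = 15.8769
D_7 = 17.4234
D_8 = 19.1204
TV_8 = 19.7017/(0.1024−0.0304) = 273.6341
P₀ = Σ Dₜ/(1+r)ᵗ + TV_8/(1+r)^8 = 191.9324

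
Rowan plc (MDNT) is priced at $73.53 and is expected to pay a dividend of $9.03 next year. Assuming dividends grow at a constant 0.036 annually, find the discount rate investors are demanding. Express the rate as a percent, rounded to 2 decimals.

15.88%

Rearranging the constant-growth DDM: r = D₁/P₀ + g.
r = 9.0300 / 73.53 + 0.036 = 0.12281 + 0.036 = 0.15881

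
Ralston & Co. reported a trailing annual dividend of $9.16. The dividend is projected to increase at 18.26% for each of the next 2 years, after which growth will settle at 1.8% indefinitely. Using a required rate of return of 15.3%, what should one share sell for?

$91.70

Two-stage DDM. Project D₁…D_2 at 0.1826, terminal growth 0.018, discount at r = 0.153.
D_1 = 10.8326
D_2 = 12.8107
Terminal value at t=2: TV = D_3/(r−g) = 13.0412/(0.153−0.018) = 96.6018
P₀ = 10.8326/(1+0.153)^1 + 12.8107/(1+0.153)^2 + 96.6018/(1+0.153)^2 = 91.6967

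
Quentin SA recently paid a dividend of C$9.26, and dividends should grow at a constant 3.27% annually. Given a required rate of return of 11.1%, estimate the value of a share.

Gordon growth model: P₀ = D₁/(r − g). D₁ = 9.26 × (1 + 0.0327) = 9.5628.
P₀ = 9.5628 / (0.111 − 0.0327) = 9.5628 / 0.0783 = 122.1303

C$122.13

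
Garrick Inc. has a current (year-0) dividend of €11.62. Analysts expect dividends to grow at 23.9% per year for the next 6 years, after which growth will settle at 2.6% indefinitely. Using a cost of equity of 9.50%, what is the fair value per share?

€472.46

Two-stage DDM. Project D₁…D_6 at 0.239, terminal growth 0.026, discount at r = 0.095.
D_1 = 14.3972
D_2 = 17.8381
D_3 = 22.1014
D_4 = 27.3837
D_5 = 33.9283
D_6 = 42.0372
Terminal value at t=6: TV = D_7/(r−g) = 43.1302/(0.095−0.026) = 625.0752
P₀ = 14.3972/(1+0.095)^1 + 17.8381/(1+0.095)^2 + 22.1014/(1+0.095)^3 + 27.3837/(1+0.095)^4 + 33.9283/(1+0.095)^5 + 42.0372/(1+0.095)^6 + 625.0752/(1+0.095)^6 = 472.4615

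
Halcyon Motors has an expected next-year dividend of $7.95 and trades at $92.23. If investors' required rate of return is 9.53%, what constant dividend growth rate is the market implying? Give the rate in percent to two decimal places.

From P₀ = D₁/(r − g), the implied growth is g = r − D₁/P₀.
g = 0.0953 − 7.95/92.23 = 0.0953 − 0.08620 = 0.00910

0.91%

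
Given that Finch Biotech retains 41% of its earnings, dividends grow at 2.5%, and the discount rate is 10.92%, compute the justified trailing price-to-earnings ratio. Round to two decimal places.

7.18

Payout ratio b = 1 − 0.41 = 0.59.
Justified trailing P/E = b(1+g)/(r−g) = 0.59×(1+0.025)/(0.1092−0.025) = 7.1823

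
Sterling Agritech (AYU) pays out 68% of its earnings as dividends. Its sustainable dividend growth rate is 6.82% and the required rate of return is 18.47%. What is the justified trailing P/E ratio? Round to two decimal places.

6.23

Justified trailing P/E = b(1+g)/(r−g) = 0.68×(1+0.0682)/(0.1847−0.0682) = 6.2350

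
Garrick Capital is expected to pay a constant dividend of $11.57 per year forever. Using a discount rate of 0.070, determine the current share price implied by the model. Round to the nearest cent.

Zero-growth DDM (perpetuity): P₀ = D/r = 11.57 / 0.07 = 165.2857

$165.29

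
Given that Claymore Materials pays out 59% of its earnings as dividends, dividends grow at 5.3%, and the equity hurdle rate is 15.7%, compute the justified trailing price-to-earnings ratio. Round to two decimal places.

Justified trailing P/E = b(1+g)/(r−g) = 0.59×(1+0.053)/(0.157−0.053) = 5.9737

5.97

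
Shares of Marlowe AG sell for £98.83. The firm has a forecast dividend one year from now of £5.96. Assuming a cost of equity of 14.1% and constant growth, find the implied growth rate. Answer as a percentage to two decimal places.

8.07%

From P₀ = D₁/(r − g), the implied growth is g = r − D₁/P₀.
g = 0.141 − 5.96/98.83 = 0.141 − 0.06031 = 0.08069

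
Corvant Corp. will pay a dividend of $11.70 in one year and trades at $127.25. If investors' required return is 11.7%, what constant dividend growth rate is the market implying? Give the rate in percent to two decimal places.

2.51%

From P₀ = D₁/(r − g), the implied growth is g = r − D₁/P₀.
g = 0.117 − 11.70/127.25 = 0.117 − 0.09194 = 0.02506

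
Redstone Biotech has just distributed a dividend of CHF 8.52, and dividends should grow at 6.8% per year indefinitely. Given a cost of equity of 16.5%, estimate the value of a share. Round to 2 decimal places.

CHF 93.81

Gordon growth model: P₀ = D₁/(r − g). D₁ = 8.52 × (1 + 0.068) = 9.0994.
P₀ = 9.0994 / (0.165 − 0.068) = 9.0994 / 0.097 = 93.8078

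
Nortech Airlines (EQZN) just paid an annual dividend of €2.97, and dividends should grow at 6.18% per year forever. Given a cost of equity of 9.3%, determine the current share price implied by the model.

Gordon growth model: P₀ = D₁/(r − g). D₁ = 2.97 × (1 + 0.0618) = 3.1535.
P₀ = 3.1535 / (0.093 − 0.0618) = 3.1535 / 0.0312 = 101.0752

€101.08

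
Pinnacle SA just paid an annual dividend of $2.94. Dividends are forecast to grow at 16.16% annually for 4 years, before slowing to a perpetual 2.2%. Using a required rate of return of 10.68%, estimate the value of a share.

$56.28

Two-stage DDM. Project D₁…D_4 at 0.1616, terminal growth 0.022, discount at r = 0.1068.
D_1 = 3.4151
D_2 = 3.9670
D_3 = 4.6080
D_4 = 5.3527
Terminal value at t=4: TV = D_5/(r−g) = 5.4705/(0.1068−0.022) = 64.5103
P₀ = 3.4151/(1+0.1068)^1 + 3.9670/(1+0.1068)^2 + 4.6080/(1+0.1068)^3 + 5.3527/(1+0.1068)^4 + 64.5103/(1+0.1068)^4 = 56.2780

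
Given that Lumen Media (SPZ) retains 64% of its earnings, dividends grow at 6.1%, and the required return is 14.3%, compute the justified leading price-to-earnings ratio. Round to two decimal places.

Payout ratio b = 1 − 0.64 = 0.36.
Justified leading P/E = b/(r−g) = 0.36/(0.143−0.061) = 4.3902

4.39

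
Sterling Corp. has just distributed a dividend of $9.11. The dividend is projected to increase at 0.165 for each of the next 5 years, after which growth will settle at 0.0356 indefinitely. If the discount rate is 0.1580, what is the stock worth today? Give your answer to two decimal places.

Two-stage DDM. Project D₁…D_5 at 0.165, terminal growth 0.0356, discount at r = 0.158.
D_1 = 10.6131
D_2 = 12.3643
D_3 = 14.4044
D_4 = 16.7812
D_5 = 19.5501
Terminal value at t=5: TV = D_6/(r−g) = 20.2460/(0.158−0.0356) = 165.4088
P₀ = 10.6131/(1+0.158)^1 + 12.3643/(1+0.158)^2 + 14.4044/(1+0.158)^3 + 16.7812/(1+0.158)^4 + 19.5501/(1+0.158)^5 + 165.4088/(1+0.158)^5 = 125.8184

$125.82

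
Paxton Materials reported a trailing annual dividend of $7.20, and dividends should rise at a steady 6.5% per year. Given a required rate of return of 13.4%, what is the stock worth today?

Gordon growth model: P₀ = D₁/(r − g). D₁ = 7.20 × (1 + 0.065) = 7.6680.
P₀ = 7.6680 / (0.134 − 0.065) = 7.6680 / 0.069 = 111.1304

$111.13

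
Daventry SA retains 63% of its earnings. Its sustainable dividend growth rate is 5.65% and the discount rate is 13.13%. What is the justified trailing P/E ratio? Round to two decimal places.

5.23

Payout ratio b = 1 − 0.63 = 0.37.
Justified trailing P/E = b(1+g)/(r−g) = 0.37×(1+0.0565)/(0.1313−0.0565) = 5.2260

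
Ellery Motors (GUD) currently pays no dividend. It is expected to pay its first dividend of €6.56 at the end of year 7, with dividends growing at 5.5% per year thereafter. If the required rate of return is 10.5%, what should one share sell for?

€72.07

Deferred-dividend DDM. At t=6 the remaining stream is a growing perpetuity with first payment D_7 = 6.56.
V_6 = D_7/(r−g) = 6.56/(0.105−0.055) = 131.2000
P₀ = V_6/(1+r)^6 = 131.2000/(1+0.105)^6 = 72.0709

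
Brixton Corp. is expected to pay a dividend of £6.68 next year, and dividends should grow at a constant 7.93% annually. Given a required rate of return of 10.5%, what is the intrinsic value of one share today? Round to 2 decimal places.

Gordon growth model: P₀ = D₁/(r − g), with D₁ = 6.68 given directly.
P₀ = 6.6800 / (0.105 − 0.0793) = 6.6800 / 0.0257 = 259.9222

£259.92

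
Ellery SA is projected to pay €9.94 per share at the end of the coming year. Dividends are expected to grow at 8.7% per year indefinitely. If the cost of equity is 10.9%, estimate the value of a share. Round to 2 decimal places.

€451.82

Gordon growth model: P₀ = D₁/(r − g), with D₁ = 9.94 given directly.
P₀ = 9.9400 / (0.109 − 0.087) = 9.9400 / 0.022 = 451.8182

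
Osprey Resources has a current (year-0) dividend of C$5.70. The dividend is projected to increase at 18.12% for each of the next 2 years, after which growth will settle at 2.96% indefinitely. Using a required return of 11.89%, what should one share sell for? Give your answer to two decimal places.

C$85.61

Two-stage DDM. Project D₁…D_2 at 0.1812, terminal growth 0.0296, discount at r = 0.1189.
D_1 = 6.7328
D_2 = 7.9528
Terminal value at t=2: TV = D_3/(r−g) = 8.1882/(0.1189−0.0296) = 91.6936
P₀ = 6.7328/(1+0.1189)^1 + 7.9528/(1+0.1189)^2 + 91.6936/(1+0.1189)^2 = 85.6111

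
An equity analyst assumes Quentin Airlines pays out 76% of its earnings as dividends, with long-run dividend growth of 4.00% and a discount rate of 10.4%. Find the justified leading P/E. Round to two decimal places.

11.88

Justified leading P/E = b/(r−g) = 0.76/(0.104−0.04) = 11.8750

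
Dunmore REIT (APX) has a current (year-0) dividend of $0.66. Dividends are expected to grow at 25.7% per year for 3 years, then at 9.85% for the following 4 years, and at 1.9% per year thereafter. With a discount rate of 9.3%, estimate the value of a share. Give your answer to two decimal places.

$20.81

Three-stage DDM. Project D₁…D_7; terminal Gordon value at t=7 with g = 0.019; discount at r = 0.093.
D_1 = 0.8296
D_2 = 1.0428
D_3 = 1.3108
D_4 = 1.4400
D_5 = 1.5818
D_6 = 1.7376
D_7 = 1.9088
TV_7 = 1.9450/(0.093−0.019) = 26.2841
P₀ = Σ Dₜ/(1+r)ᵗ + TV_7/(1+r)^7 = 20.8065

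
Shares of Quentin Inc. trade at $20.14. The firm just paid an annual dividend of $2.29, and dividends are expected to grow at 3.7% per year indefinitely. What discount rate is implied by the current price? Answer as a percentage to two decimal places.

15.49%

Rearranging the constant-growth DDM: r = D₁/P₀ + g.
D₁ = 2.29 × (1 + 0.037) = 2.3747.
r = 2.3747 / 20.14 + 0.037 = 0.11791 + 0.037 = 0.15491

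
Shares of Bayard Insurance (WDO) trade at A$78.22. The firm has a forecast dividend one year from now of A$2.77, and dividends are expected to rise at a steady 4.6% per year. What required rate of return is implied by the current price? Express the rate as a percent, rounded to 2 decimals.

8.14%

Rearranging the constant-growth DDM: r = D₁/P₀ + g.
r = 2.7700 / 78.22 + 0.046 = 0.03541 + 0.046 = 0.08141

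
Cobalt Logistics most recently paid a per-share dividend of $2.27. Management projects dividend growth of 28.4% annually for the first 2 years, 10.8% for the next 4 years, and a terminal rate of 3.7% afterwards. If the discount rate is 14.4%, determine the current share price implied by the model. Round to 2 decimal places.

Three-stage DDM. Project D₁…D_6; terminal Gordon value at t=6 with g = 0.037; discount at r = 0.144.
D_1 = 2.9147
D_2 = 3.7424
D_3 = 4.1466
D_4 = 4.5945
D_5 = 5.0907
D_6 = 5.6405
TV_6 = 5.8492/(0.144−0.037) = 54.6651
P₀ = Σ Dₜ/(1+r)ᵗ + TV_6/(1+r)^6 = 40.3605

$40.36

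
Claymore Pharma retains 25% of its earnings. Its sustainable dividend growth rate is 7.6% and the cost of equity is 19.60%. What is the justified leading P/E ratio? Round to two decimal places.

6.25

Payout ratio b = 1 − 0.25 = 0.75.
Justified leading P/E = b/(r−g) = 0.75/(0.196−0.076) = 6.2500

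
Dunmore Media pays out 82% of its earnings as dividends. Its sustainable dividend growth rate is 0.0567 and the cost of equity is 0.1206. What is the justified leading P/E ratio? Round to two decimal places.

Justified leading P/E = b/(r−g) = 0.82/(0.1206−0.0567) = 12.8326

12.83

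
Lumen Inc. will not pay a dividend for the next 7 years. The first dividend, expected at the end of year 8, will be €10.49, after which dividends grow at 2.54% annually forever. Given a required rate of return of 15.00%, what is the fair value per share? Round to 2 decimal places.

Deferred-dividend DDM. At t=7 the remaining stream is a growing perpetuity with first payment D_8 = 10.49.
V_7 = D_8/(r−g) = 10.49/(0.15−0.0254) = 84.1894
P₀ = V_7/(1+r)^7 = 84.1894/(1+0.15)^7 = 31.6499

€31.65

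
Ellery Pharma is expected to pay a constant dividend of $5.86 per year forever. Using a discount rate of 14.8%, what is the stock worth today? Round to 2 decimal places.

$39.59

Zero-growth DDM (perpetuity): P₀ = D/r = 5.86 / 0.148 = 39.5946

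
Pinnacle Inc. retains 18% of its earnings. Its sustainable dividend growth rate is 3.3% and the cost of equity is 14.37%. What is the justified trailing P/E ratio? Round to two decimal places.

Payout ratio b = 1 − 0.18 = 0.82.
Justified trailing P/E = b(1+g)/(r−g) = 0.82×(1+0.033)/(0.1437−0.033) = 7.6519

7.65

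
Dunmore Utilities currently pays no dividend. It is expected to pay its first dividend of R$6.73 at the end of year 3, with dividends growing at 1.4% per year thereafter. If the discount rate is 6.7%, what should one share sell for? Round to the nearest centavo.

R$111.53

Deferred-dividend DDM. At t=2 the remaining stream is a growing perpetuity with first payment D_3 = 6.73.
V_2 = D_3/(r−g) = 6.73/(0.067−0.014) = 126.9811
P₀ = V_2/(1+r)^2 = 126.9811/(1+0.067)^2 = 111.5348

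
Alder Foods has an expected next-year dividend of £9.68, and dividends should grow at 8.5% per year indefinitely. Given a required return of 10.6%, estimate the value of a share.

Gordon growth model: P₀ = D₁/(r − g), with D₁ = 9.68 given directly.
P₀ = 9.6800 / (0.106 − 0.085) = 9.6800 / 0.021 = 460.9524

£460.95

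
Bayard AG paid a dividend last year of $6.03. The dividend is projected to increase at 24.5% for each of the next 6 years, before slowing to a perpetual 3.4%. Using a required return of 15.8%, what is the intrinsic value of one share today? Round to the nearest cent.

Two-stage DDM. Project D₁…D_6 at 0.245, terminal growth 0.034, discount at r = 0.158.
D_1 = 7.5074
D_2 = 9.3467
D_3 = 11.6366
D_4 = 14.4875
D_5 = 18.0370
D_6 = 22.4561
Terminal value at t=6: TV = D_7/(r−g) = 23.2196/(0.158−0.034) = 187.2545
P₀ = 7.5074/(1+0.158)^1 + 9.3467/(1+0.158)^2 + 11.6366/(1+0.158)^3 + 14.4875/(1+0.158)^4 + 18.0370/(1+0.158)^5 + 22.4561/(1+0.158)^6 + 187.2545/(1+0.158)^6 = 124.6356

$124.64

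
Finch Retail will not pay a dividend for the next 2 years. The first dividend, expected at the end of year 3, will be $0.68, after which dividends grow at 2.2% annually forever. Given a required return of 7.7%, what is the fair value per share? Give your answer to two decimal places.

Deferred-dividend DDM. At t=2 the remaining stream is a growing perpetuity with first payment D_3 = 0.68.
V_2 = D_3/(r−g) = 0.68/(0.077−0.022) = 12.3636
P₀ = V_2/(1+r)^2 = 12.3636/(1+0.077)^2 = 10.6590

$10.66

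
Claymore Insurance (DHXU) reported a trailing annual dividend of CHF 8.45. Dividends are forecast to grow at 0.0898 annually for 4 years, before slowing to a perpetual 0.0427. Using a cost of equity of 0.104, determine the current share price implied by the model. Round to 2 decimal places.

CHF 169.21

Two-stage DDM. Project D₁…D_4 at 0.0898, terminal growth 0.0427, discount at r = 0.104.
D_1 = 9.2088
D_2 = 10.0358
D_3 = 10.9370
D_4 = 11.9191
Terminal value at t=4: TV = D_5/(r−g) = 12.4281/(0.104−0.0427) = 202.7416
P₀ = 9.2088/(1+0.104)^1 + 10.0358/(1+0.104)^2 + 10.9370/(1+0.104)^3 + 11.9191/(1+0.104)^4 + 202.7416/(1+0.104)^4 = 169.2062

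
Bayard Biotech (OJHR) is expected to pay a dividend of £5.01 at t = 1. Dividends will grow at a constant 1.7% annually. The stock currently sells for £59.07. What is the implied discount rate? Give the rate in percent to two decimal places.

10.18%

Rearranging the constant-growth DDM: r = D₁/P₀ + g.
r = 5.0100 / 59.07 + 0.017 = 0.08481 + 0.017 = 0.10181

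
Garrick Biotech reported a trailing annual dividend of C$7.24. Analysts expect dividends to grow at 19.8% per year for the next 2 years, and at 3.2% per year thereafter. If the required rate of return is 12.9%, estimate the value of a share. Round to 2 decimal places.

Two-stage DDM. Project D₁…D_2 at 0.198, terminal growth 0.032, discount at r = 0.129.
D_1 = 8.6735
D_2 = 10.3909
Terminal value at t=2: TV = D_3/(r−g) = 10.7234/(0.129−0.032) = 110.5504
P₀ = 8.6735/(1+0.129)^1 + 10.3909/(1+0.129)^2 + 110.5504/(1+0.129)^2 = 102.5651

C$102.57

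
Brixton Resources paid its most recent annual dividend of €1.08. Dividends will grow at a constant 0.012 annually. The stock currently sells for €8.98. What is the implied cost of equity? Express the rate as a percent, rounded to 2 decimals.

13.37%

Rearranging the constant-growth DDM: r = D₁/P₀ + g.
D₁ = 1.08 × (1 + 0.012) = 1.0930.
r = 1.0930 / 8.98 + 0.012 = 0.12171 + 0.012 = 0.13371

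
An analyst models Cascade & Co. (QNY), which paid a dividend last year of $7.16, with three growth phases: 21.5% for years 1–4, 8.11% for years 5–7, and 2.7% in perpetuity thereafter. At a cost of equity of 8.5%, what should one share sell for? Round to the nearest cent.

$269.06

Three-stage DDM. Project D₁…D_7; terminal Gordon value at t=7 with g = 0.027; discount at r = 0.085.
D_1 = 8.6994
D_2 = 10.5698
D_3 = 12.8423
D_4 = 15.6034
D_5 = 16.8688
D_6 = 18.2369
D_7 = 19.7159
TV_7 = 20.2482/(0.085−0.027) = 349.1067
P₀ = Σ Dₜ/(1+r)ᵗ + TV_7/(1+r)^7 = 269.0640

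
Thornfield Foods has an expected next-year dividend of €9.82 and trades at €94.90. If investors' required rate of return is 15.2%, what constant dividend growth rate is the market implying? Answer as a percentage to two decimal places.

4.85%

From P₀ = D₁/(r − g), the implied growth is g = r − D₁/P₀.
g = 0.152 − 9.82/94.90 = 0.152 − 0.10348 = 0.04852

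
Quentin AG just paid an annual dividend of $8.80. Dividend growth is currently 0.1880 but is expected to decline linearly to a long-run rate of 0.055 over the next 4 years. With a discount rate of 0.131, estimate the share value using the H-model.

$152.96

H-model: P₀ = D₀[(1+g_L) + H(g_S−g_L)]/(r−g_L), with H = 4/2 = 2.
P₀ = 8.80 × [(1+0.055) + 2×(0.188−0.055)] / (0.131−0.055)
   = 8.80 × 1.3210 / 0.076 = 152.9579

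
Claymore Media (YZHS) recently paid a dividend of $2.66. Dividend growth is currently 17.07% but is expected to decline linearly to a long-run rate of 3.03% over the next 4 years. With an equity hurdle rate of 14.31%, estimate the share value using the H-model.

H-model: P₀ = D₀[(1+g_L) + H(g_S−g_L)]/(r−g_L), with H = 4/2 = 2.
P₀ = 2.66 × [(1+0.0303) + 2×(0.1707−0.0303)] / (0.1431−0.0303)
   = 2.66 × 1.3111 / 0.1128 = 30.9178

$30.92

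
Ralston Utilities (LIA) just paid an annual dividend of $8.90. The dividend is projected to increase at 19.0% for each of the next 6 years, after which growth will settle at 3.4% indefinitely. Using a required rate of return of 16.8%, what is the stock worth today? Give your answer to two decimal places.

Two-stage DDM. Project D₁…D_6 at 0.19, terminal growth 0.034, discount at r = 0.168.
D_1 = 10.5910
D_2 = 12.6033
D_3 = 14.9979
D_4 = 17.8475
D_5 = 21.2385
D_6 = 25.2739
Terminal value at t=6: TV = D_7/(r−g) = 26.1332/(0.168−0.034) = 195.0238
P₀ = 10.5910/(1+0.168)^1 + 12.6033/(1+0.168)^2 + 14.9979/(1+0.168)^3 + 17.8475/(1+0.168)^4 + 21.2385/(1+0.168)^5 + 25.2739/(1+0.168)^6 + 195.0238/(1+0.168)^6 = 133.8452

$133.85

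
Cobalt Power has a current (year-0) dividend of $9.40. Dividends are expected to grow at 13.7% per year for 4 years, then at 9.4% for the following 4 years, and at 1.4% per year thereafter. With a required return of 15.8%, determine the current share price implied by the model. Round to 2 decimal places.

Three-stage DDM. Project D₁…D_8; terminal Gordon value at t=8 with g = 0.014; discount at r = 0.158.
D_1 = 10.6878
D_2 = 12.1520
D_3 = 13.8169
D_4 = 15.7098
D_5 = 17.1865
D_6 = 18.8020
D_7 = 20.5694
D_8 = 22.5029
TV_8 = 22.8180/(0.158−0.014) = 158.4581
P₀ = Σ Dₜ/(1+r)ᵗ + TV_8/(1+r)^8 = 115.3086

$115.31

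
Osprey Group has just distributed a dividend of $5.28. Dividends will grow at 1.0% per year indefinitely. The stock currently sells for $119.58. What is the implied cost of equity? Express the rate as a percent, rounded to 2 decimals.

Rearranging the constant-growth DDM: r = D₁/P₀ + g.
D₁ = 5.28 × (1 + 0.01) = 5.3328.
r = 5.3328 / 119.58 + 0.01 = 0.04460 + 0.01 = 0.05460

5.46%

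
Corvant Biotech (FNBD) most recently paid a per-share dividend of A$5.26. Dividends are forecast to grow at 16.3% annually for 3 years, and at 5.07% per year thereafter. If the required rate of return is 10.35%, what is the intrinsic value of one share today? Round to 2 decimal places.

A$140.08

Two-stage DDM. Project D₁…D_3 at 0.163, terminal growth 0.0507, discount at r = 0.1035.
D_1 = 6.1174
D_2 = 7.1145
D_3 = 8.2742
Terminal value at t=3: TV = D_4/(r−g) = 8.6937/(0.1035−0.0507) = 164.6530
P₀ = 6.1174/(1+0.1035)^1 + 7.1145/(1+0.1035)^2 + 8.2742/(1+0.1035)^3 + 164.6530/(1+0.1035)^3 = 140.0766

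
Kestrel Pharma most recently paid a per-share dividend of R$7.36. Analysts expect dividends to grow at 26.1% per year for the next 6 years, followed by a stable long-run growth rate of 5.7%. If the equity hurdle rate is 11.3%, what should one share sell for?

R$363.75

Two-stage DDM. Project D₁…D_6 at 0.261, terminal growth 0.057, discount at r = 0.113.
D_1 = 9.2810
D_2 = 11.7033
D_3 = 14.7578
D_4 = 18.6096
D_5 = 23.4668
D_6 = 29.5916
Terminal value at t=6: TV = D_7/(r−g) = 31.2783/(0.113−0.057) = 558.5413
P₀ = 9.2810/(1+0.113)^1 + 11.7033/(1+0.113)^2 + 14.7578/(1+0.113)^3 + 18.6096/(1+0.113)^4 + 23.4668/(1+0.113)^5 + 29.5916/(1+0.113)^6 + 558.5413/(1+0.113)^6 = 363.7455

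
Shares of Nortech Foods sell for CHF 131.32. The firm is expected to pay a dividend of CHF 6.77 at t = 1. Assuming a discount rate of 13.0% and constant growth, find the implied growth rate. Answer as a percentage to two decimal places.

From P₀ = D₁/(r − g), the implied growth is g = r − D₁/P₀.
g = 0.13 − 6.77/131.32 = 0.13 − 0.05155 = 0.07845

7.84%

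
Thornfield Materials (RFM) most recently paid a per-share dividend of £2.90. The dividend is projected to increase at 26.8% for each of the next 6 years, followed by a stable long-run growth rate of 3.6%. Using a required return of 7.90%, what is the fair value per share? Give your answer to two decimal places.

£215.81

Two-stage DDM. Project D₁…D_6 at 0.268, terminal growth 0.036, discount at r = 0.079.
D_1 = 3.6772
D_2 = 4.6627
D_3 = 5.9123
D_4 = 7.4968
D_5 = 9.5059
D_6 = 12.0535
Terminal value at t=6: TV = D_7/(r−g) = 12.4874/(0.079−0.036) = 290.4055
P₀ = 3.6772/(1+0.079)^1 + 4.6627/(1+0.079)^2 + 5.9123/(1+0.079)^3 + 7.4968/(1+0.079)^4 + 9.5059/(1+0.079)^5 + 12.0535/(1+0.079)^6 + 290.4055/(1+0.079)^6 = 215.8125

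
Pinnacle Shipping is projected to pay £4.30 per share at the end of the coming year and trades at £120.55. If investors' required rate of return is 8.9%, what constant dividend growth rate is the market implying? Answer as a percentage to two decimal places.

5.33%

From P₀ = D₁/(r − g), the implied growth is g = r − D₁/P₀.
g = 0.089 − 4.30/120.55 = 0.089 − 0.03567 = 0.05333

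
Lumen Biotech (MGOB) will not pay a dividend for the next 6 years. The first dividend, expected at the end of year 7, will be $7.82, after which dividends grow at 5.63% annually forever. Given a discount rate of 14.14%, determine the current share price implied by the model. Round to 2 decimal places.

$41.56

Deferred-dividend DDM. At t=6 the remaining stream is a growing perpetuity with first payment D_7 = 7.82.
V_6 = D_7/(r−g) = 7.82/(0.1414−0.0563) = 91.8919
P₀ = V_6/(1+r)^6 = 91.8919/(1+0.1414)^6 = 41.5576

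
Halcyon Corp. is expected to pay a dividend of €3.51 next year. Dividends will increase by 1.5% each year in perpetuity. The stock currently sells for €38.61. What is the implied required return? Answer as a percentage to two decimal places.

Rearranging the constant-growth DDM: r = D₁/P₀ + g.
r = 3.5100 / 38.61 + 0.015 = 0.09091 + 0.015 = 0.10591

10.59%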